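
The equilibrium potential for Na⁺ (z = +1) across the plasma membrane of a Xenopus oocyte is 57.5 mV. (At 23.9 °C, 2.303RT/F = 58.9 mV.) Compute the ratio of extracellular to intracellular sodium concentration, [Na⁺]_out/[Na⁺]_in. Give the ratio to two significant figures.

9.5

log₁₀([out]/[in]) = E·z/(58.9) = 57.5 × 1 / 58.9 = 0.9762
[out]/[in] = 10^(0.9762) = 9.467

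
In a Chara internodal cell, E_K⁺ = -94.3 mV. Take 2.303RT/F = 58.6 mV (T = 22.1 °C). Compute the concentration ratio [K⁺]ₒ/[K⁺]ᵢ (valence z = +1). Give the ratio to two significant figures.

log₁₀([out]/[in]) = E·z/(58.6) = -94.3 × 1 / 58.6 = -1.6092
[out]/[in] = 10^(-1.6092) = 0.02459

0.025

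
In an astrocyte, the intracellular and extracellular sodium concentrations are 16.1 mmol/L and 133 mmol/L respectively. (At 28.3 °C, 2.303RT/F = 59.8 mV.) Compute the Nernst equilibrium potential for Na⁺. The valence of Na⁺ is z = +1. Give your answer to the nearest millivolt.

55 mV

E = (59.8/z) · log₁₀([Na⁺]_out/[Na⁺]_in) with z = +1.
= (59.8/1) · log₁₀(133/16.1) = 59.80 · log₁₀(8.261)
= 59.80 · (0.9170) = 54.84 mV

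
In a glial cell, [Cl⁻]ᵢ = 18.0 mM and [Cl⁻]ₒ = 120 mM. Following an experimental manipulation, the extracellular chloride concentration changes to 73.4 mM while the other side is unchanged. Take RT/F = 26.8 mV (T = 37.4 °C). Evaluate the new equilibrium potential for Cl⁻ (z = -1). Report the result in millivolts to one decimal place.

After the shift: [Cl⁻]_out = 73.4, [Cl⁻]_in = 18.0 mM.
E_new = (26.8/-1)·ln(73.4/18.0) = -26.80 · (1.4056) = -37.67 mV

-37.7 mV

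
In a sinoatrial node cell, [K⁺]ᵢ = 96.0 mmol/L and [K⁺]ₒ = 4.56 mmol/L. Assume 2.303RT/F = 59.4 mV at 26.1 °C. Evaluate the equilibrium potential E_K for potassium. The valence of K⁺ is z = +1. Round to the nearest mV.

E = (59.4/z) · log₁₀([K⁺]_out/[K⁺]_in) with z = +1.
= (59.4/1) · log₁₀(4.56/96.0) = 59.40 · log₁₀(0.0475)
= 59.40 · (-1.3233) = -78.60 mV

-79 mV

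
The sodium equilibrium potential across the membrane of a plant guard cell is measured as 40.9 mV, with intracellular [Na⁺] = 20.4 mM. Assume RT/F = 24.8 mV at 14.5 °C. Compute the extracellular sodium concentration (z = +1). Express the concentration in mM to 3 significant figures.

106 mM

Nernst: E = (24.8/1) · ln([out]/[in]), so ln([out]/[in]) = 40.9 × 1 / 24.8 = 1.6492.
[out]/[in] = e^(1.6492) = 5.203.
[out] = 5.203 × 20.4 = 106.1 mM.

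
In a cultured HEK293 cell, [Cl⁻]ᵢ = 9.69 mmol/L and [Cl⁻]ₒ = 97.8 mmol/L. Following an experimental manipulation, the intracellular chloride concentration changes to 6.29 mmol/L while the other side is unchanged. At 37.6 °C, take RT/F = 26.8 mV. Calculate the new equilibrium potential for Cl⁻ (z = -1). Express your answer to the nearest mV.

-74 mV

After the shift: [Cl⁻]_out = 97.8, [Cl⁻]_in = 6.29 mmol/L.
E_new = (26.8/-1)·ln(97.8/6.29) = -26.80 · (2.7440) = -73.54 mV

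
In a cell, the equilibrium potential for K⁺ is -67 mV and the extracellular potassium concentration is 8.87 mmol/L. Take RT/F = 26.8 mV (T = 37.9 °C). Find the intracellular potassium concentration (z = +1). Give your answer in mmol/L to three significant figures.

108 mmol/L

Nernst: E = (26.8/1) · ln([out]/[in]), so ln([out]/[in]) = -67.0 × 1 / 26.8 = -2.5000.
[out]/[in] = e^(-2.5000) = 0.08208.
[in] = 8.87 / 0.08208 = 108.1 mmol/L.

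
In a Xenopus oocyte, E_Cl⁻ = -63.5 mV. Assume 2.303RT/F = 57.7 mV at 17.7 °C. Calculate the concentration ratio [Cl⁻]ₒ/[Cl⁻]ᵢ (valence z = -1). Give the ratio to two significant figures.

13

log₁₀([out]/[in]) = E·z/(57.7) = -63.5 × -1 / 57.7 = 1.1005
[out]/[in] = 10^(1.1005) = 12.6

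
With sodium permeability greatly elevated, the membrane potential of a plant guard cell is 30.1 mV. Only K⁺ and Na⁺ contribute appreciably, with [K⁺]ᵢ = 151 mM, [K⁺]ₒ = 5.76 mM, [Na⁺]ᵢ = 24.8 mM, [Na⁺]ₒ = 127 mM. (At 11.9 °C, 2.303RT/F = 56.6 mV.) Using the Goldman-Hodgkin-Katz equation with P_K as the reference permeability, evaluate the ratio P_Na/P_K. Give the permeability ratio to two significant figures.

Let α = P_Na/P_K. GHK: Vm = 56.6·log₁₀[(Kₒ + α·Naₒ)/(Kᵢ + α·Naᵢ)].
10^(Vm/56.6) = 10^(30.1/56.6) = 3.4025
So 3.4025·(Kᵢ + α·Naᵢ) = Kₒ + α·Naₒ → α = (3.4025·151.0 − 5.76) / (127.0 − 3.4025·24.8)
α = (513.8 − 5.76) / (127.0 − 84.38) = 508/42.62 = 11.92

12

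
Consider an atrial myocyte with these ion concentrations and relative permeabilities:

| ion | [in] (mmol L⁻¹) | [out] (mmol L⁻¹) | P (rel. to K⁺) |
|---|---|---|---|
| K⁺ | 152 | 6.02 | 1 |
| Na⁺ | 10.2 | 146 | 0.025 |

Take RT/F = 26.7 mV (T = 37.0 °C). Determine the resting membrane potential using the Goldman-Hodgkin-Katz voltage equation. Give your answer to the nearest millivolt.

-74 mV

Vm = 26.7 · ln[(Σ P·[cation]ₒ + Σ P·[anion]ᵢ) / (Σ P·[cation]ᵢ + Σ P·[anion]ₒ)]
Numerator = 1×6.02 + 0.025×146 = 9.67
Denominator = 1×152 + 0.025×10.2 = 152.3
Vm = 26.7 · ln(0.063512) = 26.7 × (-2.7565) = -73.60 mV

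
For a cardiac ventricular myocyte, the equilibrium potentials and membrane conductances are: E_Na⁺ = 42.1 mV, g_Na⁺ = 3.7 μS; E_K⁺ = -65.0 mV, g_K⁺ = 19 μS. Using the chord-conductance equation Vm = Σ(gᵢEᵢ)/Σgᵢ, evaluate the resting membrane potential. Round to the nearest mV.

Σ gᵢEᵢ = 3.7·(42.1) + 19·(-65.0) = -1079.23
Σ gᵢ = 3.7 + 19 = 22.7
Vm = -1079.23 / 22.7 = -47.54 mV

-48 mV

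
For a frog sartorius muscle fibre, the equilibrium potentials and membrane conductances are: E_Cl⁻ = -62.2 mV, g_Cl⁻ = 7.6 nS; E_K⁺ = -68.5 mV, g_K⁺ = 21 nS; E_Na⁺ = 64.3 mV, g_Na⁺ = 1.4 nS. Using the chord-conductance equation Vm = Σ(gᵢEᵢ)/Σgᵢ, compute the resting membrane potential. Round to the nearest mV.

-61 mV

Σ gᵢEᵢ = 7.6·(-62.2) + 21·(-68.5) + 1.4·(64.3) = -1821.20
Σ gᵢ = 7.6 + 21 + 1.4 = 30
Vm = -1821.20 / 30 = -60.71 mV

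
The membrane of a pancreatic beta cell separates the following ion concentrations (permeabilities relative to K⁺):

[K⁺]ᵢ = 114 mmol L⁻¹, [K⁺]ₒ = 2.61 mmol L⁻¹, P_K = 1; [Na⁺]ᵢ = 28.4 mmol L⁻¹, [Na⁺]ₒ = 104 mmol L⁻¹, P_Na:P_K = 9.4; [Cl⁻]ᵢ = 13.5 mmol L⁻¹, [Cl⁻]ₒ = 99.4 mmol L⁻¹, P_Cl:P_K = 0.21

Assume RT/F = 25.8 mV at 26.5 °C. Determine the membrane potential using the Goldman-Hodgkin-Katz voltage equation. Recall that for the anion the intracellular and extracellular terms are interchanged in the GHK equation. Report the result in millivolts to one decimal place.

Vm = 25.8 · ln[(Σ P·[cation]ₒ + Σ P·[anion]ᵢ) / (Σ P·[cation]ᵢ + Σ P·[anion]ₒ)]
Numerator = 1×2.61 + 9.4×104 + 0.21×13.5 = 983
Denominator = 1×114 + 9.4×28.4 + 0.21×99.4 = 401.8
Vm = 25.8 · ln(2.4464) = 25.8 × (0.8946) = 23.08 mV

23.1 mV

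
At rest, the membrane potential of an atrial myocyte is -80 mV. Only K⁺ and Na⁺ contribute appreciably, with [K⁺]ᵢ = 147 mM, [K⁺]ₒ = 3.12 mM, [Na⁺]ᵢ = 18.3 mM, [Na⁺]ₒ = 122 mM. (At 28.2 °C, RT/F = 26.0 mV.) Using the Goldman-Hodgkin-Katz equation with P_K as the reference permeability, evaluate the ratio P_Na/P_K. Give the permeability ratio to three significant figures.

0.0302

Let α = P_Na/P_K. GHK: Vm = 26.0·ln[(Kₒ + α·Naₒ)/(Kᵢ + α·Naᵢ)].
e^(Vm/26.0) = e^(-80.0/26.0) = 0.046101
So 0.046101·(Kᵢ + α·Naᵢ) = Kₒ + α·Naₒ → α = (0.046101·147.0 − 3.12) / (122.0 − 0.046101·18.3)
α = (6.777 − 3.12) / (122.0 − 0.8436) = 3.657/121.2 = 0.03018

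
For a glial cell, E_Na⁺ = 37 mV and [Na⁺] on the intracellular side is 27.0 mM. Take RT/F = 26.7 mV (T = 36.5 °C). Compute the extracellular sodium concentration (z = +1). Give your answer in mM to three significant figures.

Nernst: E = (26.7/1) · ln([out]/[in]), so ln([out]/[in]) = 37.0 × 1 / 26.7 = 1.3858.
[out]/[in] = e^(1.3858) = 3.998.
[out] = 3.998 × 27.0 = 107.9 mM.

108 mM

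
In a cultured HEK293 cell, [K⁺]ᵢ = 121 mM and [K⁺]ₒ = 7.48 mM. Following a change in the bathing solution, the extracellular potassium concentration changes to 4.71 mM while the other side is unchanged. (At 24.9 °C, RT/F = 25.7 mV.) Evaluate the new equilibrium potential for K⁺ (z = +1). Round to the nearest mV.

-83 mV

After the shift: [K⁺]_out = 4.71, [K⁺]_in = 121 mM.
E_new = (25.7/1)·ln(4.71/121) = 25.70 · (-3.2461) = -83.42 mV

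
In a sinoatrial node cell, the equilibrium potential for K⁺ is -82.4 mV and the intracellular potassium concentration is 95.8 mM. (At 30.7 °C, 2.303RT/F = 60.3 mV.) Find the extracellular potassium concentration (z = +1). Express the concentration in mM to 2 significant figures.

4.1 mM

Nernst: E = (60.3/1) · log₁₀([out]/[in]), so log₁₀([out]/[in]) = -82.4 × 1 / 60.3 = -1.3665.
[out]/[in] = 10^(-1.3665) = 0.043.
[out] = 0.043 × 95.8 = 4.12 mM.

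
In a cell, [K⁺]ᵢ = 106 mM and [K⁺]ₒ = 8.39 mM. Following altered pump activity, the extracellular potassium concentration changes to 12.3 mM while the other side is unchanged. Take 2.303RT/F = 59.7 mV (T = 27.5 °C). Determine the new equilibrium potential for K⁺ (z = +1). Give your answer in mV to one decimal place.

After the shift: [K⁺]_out = 12.3, [K⁺]_in = 106 mM.
E_new = (59.7/1)·log₁₀(12.3/106) = 59.70 · (-0.9354) = -55.84 mV

-55.8 mV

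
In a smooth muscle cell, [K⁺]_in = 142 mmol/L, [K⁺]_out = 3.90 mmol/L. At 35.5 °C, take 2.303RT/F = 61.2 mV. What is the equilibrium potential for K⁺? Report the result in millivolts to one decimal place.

-95.5 mV

E = (61.2/z) · log₁₀([K⁺]_out/[K⁺]_in) with z = +1.
= (61.2/1) · log₁₀(3.90/142) = 61.20 · log₁₀(0.02746)
= 61.20 · (-1.5612) = -95.55 mV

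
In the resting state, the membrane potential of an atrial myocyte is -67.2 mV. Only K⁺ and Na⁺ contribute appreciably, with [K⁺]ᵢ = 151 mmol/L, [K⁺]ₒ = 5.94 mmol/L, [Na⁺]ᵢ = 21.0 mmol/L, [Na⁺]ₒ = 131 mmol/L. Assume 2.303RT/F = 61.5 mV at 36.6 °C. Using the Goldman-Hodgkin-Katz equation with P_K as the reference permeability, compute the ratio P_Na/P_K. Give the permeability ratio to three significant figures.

Let α = P_Na/P_K. GHK: Vm = 61.5·log₁₀[(Kₒ + α·Naₒ)/(Kᵢ + α·Naᵢ)].
10^(Vm/61.5) = 10^(-67.2/61.5) = 0.080782
So 0.080782·(Kᵢ + α·Naᵢ) = Kₒ + α·Naₒ → α = (0.080782·151.0 − 5.94) / (131.0 − 0.080782·21.0)
α = (12.2 − 5.94) / (131.0 − 1.696) = 6.258/129.3 = 0.0484

0.0484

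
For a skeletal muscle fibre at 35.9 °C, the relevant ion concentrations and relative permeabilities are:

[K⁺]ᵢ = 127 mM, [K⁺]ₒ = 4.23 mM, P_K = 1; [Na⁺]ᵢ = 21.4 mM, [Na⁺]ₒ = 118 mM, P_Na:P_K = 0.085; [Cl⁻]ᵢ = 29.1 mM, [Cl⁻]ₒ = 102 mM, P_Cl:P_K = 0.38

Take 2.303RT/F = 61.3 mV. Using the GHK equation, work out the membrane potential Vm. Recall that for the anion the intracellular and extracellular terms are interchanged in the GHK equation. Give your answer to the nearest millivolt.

Vm = 61.3 · log₁₀[(Σ P·[cation]ₒ + Σ P·[anion]ᵢ) / (Σ P·[cation]ᵢ + Σ P·[anion]ₒ)]
Numerator = 1×4.23 + 0.085×118 + 0.38×29.1 = 25.32
Denominator = 1×127 + 0.085×21.4 + 0.38×102 = 167.6
Vm = 61.3 · log₁₀(0.15108) = 61.3 × (-0.8208) = -50.31 mV

-50 mV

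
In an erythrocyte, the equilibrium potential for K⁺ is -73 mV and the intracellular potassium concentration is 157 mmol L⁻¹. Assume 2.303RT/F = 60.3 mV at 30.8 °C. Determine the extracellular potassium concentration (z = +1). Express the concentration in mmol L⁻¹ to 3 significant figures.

Nernst: E = (60.3/1) · log₁₀([out]/[in]), so log₁₀([out]/[in]) = -73.0 × 1 / 60.3 = -1.2106.
[out]/[in] = 10^(-1.2106) = 0.06157.
[out] = 0.06157 × 157 = 9.667 mmol L⁻¹.

9.67 mmol L⁻¹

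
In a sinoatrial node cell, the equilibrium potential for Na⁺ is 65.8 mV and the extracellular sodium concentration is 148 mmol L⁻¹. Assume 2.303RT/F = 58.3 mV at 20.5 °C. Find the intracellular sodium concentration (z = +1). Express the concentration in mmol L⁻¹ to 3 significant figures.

Nernst: E = (58.3/1) · log₁₀([out]/[in]), so log₁₀([out]/[in]) = 65.8 × 1 / 58.3 = 1.1286.
[out]/[in] = 10^(1.1286) = 13.45.
[in] = 148 / 13.45 = 11.01 mmol L⁻¹.

11.0 mmol L⁻¹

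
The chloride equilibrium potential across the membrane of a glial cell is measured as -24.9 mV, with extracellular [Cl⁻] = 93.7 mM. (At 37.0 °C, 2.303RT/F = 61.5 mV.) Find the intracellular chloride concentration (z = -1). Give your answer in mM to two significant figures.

37 mM

Nernst: E = (61.5/-1) · log₁₀([out]/[in]), so log₁₀([out]/[in]) = -24.9 × -1 / 61.5 = 0.4049.
[out]/[in] = 10^(0.4049) = 2.54.
[in] = 93.7 / 2.54 = 36.89 mM.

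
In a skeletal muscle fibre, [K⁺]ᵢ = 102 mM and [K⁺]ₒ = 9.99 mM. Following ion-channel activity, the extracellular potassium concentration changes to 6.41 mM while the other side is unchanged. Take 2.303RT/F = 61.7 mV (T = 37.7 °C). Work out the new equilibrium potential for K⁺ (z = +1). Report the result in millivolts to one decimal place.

-74.1 mV

After the shift: [K⁺]_out = 6.41, [K⁺]_in = 102 mM.
E_new = (61.7/1)·log₁₀(6.41/102) = 61.70 · (-1.2017) = -74.15 mV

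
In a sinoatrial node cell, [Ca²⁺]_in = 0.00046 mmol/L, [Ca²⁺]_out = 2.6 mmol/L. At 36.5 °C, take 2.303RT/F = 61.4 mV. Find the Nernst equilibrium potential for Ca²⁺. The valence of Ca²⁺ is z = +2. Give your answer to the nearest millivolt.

E = (61.4/z) · log₁₀([Ca²⁺]_out/[Ca²⁺]_in) with z = +2.
= (61.4/2) · log₁₀(2.6/0.00046) = 30.70 · log₁₀(5652)
= 30.70 · (3.7522) = 115.19 mV

115 mV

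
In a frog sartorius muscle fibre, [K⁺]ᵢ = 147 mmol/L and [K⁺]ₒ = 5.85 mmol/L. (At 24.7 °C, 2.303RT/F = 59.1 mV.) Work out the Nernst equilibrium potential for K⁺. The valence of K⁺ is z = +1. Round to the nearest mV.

-83 mV

E = (59.1/z) · log₁₀([K⁺]_out/[K⁺]_in) with z = +1.
= (59.1/1) · log₁₀(5.85/147) = 59.10 · log₁₀(0.0398)
= 59.10 · (-1.4002) = -82.75 mV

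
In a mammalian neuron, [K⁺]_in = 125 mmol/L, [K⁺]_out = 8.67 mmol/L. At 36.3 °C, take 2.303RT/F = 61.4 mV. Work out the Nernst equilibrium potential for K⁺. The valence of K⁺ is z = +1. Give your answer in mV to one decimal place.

-71.2 mV

E = (61.4/z) · log₁₀([K⁺]_out/[K⁺]_in) with z = +1.
= (61.4/1) · log₁₀(8.67/125) = 61.40 · log₁₀(0.06936)
= 61.40 · (-1.1589) = -71.16 mV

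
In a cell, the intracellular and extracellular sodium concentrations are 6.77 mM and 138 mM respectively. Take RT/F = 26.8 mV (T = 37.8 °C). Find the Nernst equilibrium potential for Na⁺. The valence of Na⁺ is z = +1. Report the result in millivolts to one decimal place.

E = (26.8/z) · ln([Na⁺]_out/[Na⁺]_in) with z = +1.
= (26.8/1) · ln(138/6.77) = 26.80 · ln(20.38)
= 26.80 · (3.0148) = 80.80 mV

80.8 mV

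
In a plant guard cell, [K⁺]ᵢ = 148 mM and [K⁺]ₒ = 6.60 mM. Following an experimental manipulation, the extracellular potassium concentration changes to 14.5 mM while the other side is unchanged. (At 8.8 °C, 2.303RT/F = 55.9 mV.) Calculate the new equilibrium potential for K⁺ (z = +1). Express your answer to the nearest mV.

After the shift: [K⁺]_out = 14.5, [K⁺]_in = 148 mM.
E_new = (55.9/1)·log₁₀(14.5/148) = 55.90 · (-1.0089) = -56.40 mV

-56 mV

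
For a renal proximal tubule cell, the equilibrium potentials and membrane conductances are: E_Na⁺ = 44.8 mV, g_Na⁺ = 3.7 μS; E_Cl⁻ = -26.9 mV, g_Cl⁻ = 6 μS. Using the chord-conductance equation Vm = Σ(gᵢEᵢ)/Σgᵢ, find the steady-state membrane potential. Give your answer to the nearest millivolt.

0 mV

Σ gᵢEᵢ = 3.7·(44.8) + 6·(-26.9) = 4.36
Σ gᵢ = 3.7 + 6 = 9.7
Vm = 4.36 / 9.7 = 0.45 mV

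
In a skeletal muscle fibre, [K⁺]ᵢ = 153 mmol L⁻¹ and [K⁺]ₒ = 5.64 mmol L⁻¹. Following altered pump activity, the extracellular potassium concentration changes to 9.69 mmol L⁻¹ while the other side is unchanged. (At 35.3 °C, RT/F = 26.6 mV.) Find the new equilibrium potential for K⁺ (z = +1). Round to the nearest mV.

-73 mV

After the shift: [K⁺]_out = 9.69, [K⁺]_in = 153 mmol L⁻¹.
E_new = (26.6/1)·ln(9.69/153) = 26.60 · (-2.7593) = -73.40 mV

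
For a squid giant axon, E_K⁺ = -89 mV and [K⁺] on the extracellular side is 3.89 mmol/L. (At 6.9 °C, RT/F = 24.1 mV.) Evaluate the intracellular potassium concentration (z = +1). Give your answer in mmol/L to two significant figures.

160 mmol/L

Nernst: E = (24.1/1) · ln([out]/[in]), so ln([out]/[in]) = -89.0 × 1 / 24.1 = -3.6929.
[out]/[in] = e^(-3.6929) = 0.0249.
[in] = 3.89 / 0.0249 = 156.2 mmol/L.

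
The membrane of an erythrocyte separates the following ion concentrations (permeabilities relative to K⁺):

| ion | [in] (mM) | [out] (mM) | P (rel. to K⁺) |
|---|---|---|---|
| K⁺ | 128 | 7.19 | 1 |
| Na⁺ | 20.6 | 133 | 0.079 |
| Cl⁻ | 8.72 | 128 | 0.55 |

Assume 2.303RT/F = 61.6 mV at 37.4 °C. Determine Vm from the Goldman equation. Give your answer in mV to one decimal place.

Vm = 61.6 · log₁₀[(Σ P·[cation]ₒ + Σ P·[anion]ᵢ) / (Σ P·[cation]ᵢ + Σ P·[anion]ₒ)]
Numerator = 1×7.19 + 0.079×133 + 0.55×8.72 = 22.49
Denominator = 1×128 + 0.079×20.6 + 0.55×128 = 200
Vm = 61.6 · log₁₀(0.11245) = 61.6 × (-0.9490) = -58.46 mV

-58.5 mV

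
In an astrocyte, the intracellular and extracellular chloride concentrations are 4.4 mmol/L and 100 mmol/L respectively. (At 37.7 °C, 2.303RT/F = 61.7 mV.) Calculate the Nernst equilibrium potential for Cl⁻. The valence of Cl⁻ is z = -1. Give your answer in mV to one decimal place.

-83.7 mV

E = (61.7/z) · log₁₀([Cl⁻]_out/[Cl⁻]_in) with z = -1.
For an anion, dividing by z = -1 reverses the sign.
= (61.7/-1) · log₁₀(100/4.4) = -61.70 · log₁₀(22.73)
= -61.70 · (1.3565) = -83.70 mV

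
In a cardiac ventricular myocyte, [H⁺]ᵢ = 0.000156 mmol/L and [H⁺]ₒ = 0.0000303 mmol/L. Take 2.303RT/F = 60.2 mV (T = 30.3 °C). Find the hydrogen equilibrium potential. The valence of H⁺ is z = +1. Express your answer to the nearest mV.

E = (60.2/z) · log₁₀([H⁺]_out/[H⁺]_in) with z = +1.
= (60.2/1) · log₁₀(0.0000303/0.000156) = 60.20 · log₁₀(0.1942)
= 60.20 · (-0.7117) = -42.84 mV

-43 mV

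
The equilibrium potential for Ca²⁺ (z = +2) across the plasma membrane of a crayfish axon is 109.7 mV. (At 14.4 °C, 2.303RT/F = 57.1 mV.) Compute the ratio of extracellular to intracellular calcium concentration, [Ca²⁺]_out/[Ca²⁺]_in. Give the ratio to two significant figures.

log₁₀([out]/[in]) = E·z/(57.1) = 109.7 × 2 / 57.1 = 3.8424
[out]/[in] = 10^(3.8424) = 6956

7000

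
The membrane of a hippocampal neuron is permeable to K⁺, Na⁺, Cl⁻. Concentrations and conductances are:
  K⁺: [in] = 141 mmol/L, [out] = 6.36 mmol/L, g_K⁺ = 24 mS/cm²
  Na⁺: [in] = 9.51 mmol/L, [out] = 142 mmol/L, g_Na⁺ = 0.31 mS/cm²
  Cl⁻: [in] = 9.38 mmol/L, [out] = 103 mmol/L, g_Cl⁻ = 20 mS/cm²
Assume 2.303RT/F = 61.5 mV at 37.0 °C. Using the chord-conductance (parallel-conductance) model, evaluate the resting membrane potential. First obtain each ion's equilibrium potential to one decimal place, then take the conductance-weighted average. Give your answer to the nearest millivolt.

-73 mV

E_K⁺ = (61.5/1)·log₁₀(6.36/141) = -82.8 mV
E_Na⁺ = (61.5/1)·log₁₀(142/9.51) = 72.2 mV
E_Cl⁻ = (61.5/-1)·log₁₀(103/9.38) = -64.0 mV
Vm = (Σ gᵢEᵢ)/(Σ gᵢ) = (24·-82.8 + 0.31·72.2 + 20·-64.0) / (24 + 0.31 + 20)
= -3244.82 / 44.31 = -73.23 mV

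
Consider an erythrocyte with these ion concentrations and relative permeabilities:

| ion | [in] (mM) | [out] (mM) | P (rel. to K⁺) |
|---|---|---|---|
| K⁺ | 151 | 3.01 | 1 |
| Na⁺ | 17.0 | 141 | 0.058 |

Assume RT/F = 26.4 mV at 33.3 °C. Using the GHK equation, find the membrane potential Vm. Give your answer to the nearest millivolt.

-69 mV

Vm = 26.4 · ln[(Σ P·[cation]ₒ + Σ P·[anion]ᵢ) / (Σ P·[cation]ᵢ + Σ P·[anion]ₒ)]
Numerator = 1×3.01 + 0.058×141 = 11.19
Denominator = 1×151 + 0.058×17.0 = 152
Vm = 26.4 · ln(0.073612) = 26.4 × (-2.6089) = -68.88 mV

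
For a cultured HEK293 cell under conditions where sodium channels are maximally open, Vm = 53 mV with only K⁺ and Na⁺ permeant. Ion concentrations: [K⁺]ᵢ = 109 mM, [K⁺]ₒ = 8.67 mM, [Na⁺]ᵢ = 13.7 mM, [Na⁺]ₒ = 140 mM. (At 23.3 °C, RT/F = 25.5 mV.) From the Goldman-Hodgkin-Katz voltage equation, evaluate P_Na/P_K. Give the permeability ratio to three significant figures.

28.3

Let α = P_Na/P_K. GHK: Vm = 25.5·ln[(Kₒ + α·Naₒ)/(Kᵢ + α·Naᵢ)].
e^(Vm/25.5) = e^(53.0/25.5) = 7.9919
So 7.9919·(Kᵢ + α·Naᵢ) = Kₒ + α·Naₒ → α = (7.9919·109.0 − 8.67) / (140.0 − 7.9919·13.7)
α = (871.1 − 8.67) / (140.0 − 109.5) = 862.4/30.51 = 28.27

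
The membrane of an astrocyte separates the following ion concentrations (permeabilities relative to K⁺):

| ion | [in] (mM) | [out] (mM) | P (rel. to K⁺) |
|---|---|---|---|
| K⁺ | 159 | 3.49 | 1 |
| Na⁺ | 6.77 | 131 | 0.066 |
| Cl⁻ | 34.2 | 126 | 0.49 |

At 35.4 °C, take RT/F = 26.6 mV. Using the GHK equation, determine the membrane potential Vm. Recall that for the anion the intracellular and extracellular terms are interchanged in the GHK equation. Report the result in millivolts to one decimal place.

Vm = 26.6 · ln[(Σ P·[cation]ₒ + Σ P·[anion]ᵢ) / (Σ P·[cation]ᵢ + Σ P·[anion]ₒ)]
Numerator = 1×3.49 + 0.066×131 + 0.49×34.2 = 28.89
Denominator = 1×159 + 0.066×6.77 + 0.49×126 = 221.2
Vm = 26.6 · ln(0.13063) = 26.6 × (-2.0354) = -54.14 mV

-54.1 mV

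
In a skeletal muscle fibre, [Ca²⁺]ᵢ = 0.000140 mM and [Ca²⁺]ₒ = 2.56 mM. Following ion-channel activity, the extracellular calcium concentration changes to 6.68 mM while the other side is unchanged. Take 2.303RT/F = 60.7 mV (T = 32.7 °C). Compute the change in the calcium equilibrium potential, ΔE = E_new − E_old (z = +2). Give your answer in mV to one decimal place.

E_old = (60.7/2)·log₁₀(2.56/0.000140) = 129.36 mV
E_new = (60.7/2)·log₁₀(6.68/0.000140) = 142.00 mV
ΔE = 142.00 − (129.36) = 12.64 mV

12.6 mV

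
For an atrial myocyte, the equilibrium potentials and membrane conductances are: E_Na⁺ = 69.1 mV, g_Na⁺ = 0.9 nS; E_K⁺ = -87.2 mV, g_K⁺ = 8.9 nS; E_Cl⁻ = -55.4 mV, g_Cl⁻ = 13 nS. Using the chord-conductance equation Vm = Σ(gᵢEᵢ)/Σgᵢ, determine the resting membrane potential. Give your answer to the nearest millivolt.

-63 mV

Σ gᵢEᵢ = 0.9·(69.1) + 8.9·(-87.2) + 13·(-55.4) = -1434.09
Σ gᵢ = 0.9 + 8.9 + 13 = 22.8
Vm = -1434.09 / 22.8 = -62.90 mV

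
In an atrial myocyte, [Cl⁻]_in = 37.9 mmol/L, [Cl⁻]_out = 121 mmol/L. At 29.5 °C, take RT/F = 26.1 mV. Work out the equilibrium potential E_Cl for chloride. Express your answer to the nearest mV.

E = (26.1/z) · ln([Cl⁻]_out/[Cl⁻]_in) with z = -1.
For an anion, dividing by z = -1 reverses the sign.
= (26.1/-1) · ln(121/37.9) = -26.10 · ln(3.193)
= -26.10 · (1.1608) = -30.30 mV

-30 mV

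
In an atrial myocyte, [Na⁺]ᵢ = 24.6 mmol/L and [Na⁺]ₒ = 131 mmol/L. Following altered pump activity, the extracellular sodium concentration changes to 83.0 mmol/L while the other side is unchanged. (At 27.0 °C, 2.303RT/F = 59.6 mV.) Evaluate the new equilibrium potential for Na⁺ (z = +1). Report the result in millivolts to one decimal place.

After the shift: [Na⁺]_out = 83.0, [Na⁺]_in = 24.6 mmol/L.
E_new = (59.6/1)·log₁₀(83.0/24.6) = 59.60 · (0.5281) = 31.48 mV

31.5 mV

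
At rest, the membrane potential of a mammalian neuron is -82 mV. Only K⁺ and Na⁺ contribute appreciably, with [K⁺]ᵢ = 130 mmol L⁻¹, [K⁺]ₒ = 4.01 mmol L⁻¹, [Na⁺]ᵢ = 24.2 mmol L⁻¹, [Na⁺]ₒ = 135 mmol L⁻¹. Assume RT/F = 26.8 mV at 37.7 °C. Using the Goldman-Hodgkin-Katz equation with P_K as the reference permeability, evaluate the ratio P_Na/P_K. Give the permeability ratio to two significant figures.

0.016

Let α = P_Na/P_K. GHK: Vm = 26.8·ln[(Kₒ + α·Naₒ)/(Kᵢ + α·Naᵢ)].
e^(Vm/26.8) = e^(-82.0/26.8) = 0.046902
So 0.046902·(Kᵢ + α·Naᵢ) = Kₒ + α·Naₒ → α = (0.046902·130.0 − 4.01) / (135.0 − 0.046902·24.2)
α = (6.097 − 4.01) / (135.0 − 1.135) = 2.087/133.9 = 0.01559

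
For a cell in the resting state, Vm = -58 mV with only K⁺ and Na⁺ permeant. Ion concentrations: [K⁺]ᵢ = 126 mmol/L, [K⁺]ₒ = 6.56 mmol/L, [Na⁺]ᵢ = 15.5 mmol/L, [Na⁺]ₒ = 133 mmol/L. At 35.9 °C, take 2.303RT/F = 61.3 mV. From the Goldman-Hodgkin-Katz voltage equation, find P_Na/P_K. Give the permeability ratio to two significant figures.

0.059

Let α = P_Na/P_K. GHK: Vm = 61.3·log₁₀[(Kₒ + α·Naₒ)/(Kᵢ + α·Naᵢ)].
10^(Vm/61.3) = 10^(-58.0/61.3) = 0.1132
So 0.1132·(Kᵢ + α·Naᵢ) = Kₒ + α·Naₒ → α = (0.1132·126.0 − 6.56) / (133.0 − 0.1132·15.5)
α = (14.26 − 6.56) / (133.0 − 1.755) = 7.703/131.2 = 0.05869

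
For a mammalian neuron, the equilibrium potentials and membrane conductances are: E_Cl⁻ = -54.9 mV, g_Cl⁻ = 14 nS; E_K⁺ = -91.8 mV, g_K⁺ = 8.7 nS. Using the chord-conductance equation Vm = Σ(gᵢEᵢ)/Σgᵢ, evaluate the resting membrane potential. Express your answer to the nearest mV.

-69 mV

Σ gᵢEᵢ = 14·(-54.9) + 8.7·(-91.8) = -1567.26
Σ gᵢ = 14 + 8.7 = 22.7
Vm = -1567.26 / 22.7 = -69.04 mV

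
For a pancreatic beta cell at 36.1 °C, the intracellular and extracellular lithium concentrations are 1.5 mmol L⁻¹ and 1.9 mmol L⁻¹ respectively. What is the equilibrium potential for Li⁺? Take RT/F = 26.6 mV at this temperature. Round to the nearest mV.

6 mV

E = (26.6/z) · ln([Li⁺]_out/[Li⁺]_in) with z = +1.
= (26.6/1) · ln(1.9/1.5) = 26.60 · ln(1.267)
= 26.60 · (0.2364) = 6.29 mV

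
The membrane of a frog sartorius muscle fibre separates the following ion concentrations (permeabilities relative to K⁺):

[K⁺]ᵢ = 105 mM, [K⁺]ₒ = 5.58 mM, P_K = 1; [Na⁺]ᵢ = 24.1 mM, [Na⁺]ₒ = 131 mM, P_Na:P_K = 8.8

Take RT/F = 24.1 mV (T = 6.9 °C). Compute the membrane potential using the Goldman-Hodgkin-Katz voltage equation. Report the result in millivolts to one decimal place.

Vm = 24.1 · ln[(Σ P·[cation]ₒ + Σ P·[anion]ᵢ) / (Σ P·[cation]ᵢ + Σ P·[anion]ₒ)]
Numerator = 1×5.58 + 8.8×131 = 1158
Denominator = 1×105 + 8.8×24.1 = 317.1
Vm = 24.1 · ln(3.6533) = 24.1 × (1.2956) = 31.22 mV

31.2 mV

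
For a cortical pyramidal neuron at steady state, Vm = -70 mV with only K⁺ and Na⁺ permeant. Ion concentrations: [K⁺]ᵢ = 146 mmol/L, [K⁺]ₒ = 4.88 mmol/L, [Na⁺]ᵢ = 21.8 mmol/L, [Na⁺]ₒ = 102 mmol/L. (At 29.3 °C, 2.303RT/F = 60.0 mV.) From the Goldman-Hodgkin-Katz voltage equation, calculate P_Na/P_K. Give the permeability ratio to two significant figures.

Let α = P_Na/P_K. GHK: Vm = 60.0·log₁₀[(Kₒ + α·Naₒ)/(Kᵢ + α·Naᵢ)].
10^(Vm/60.0) = 10^(-70.0/60.0) = 0.068129
So 0.068129·(Kᵢ + α·Naᵢ) = Kₒ + α·Naₒ → α = (0.068129·146.0 − 4.88) / (102.0 − 0.068129·21.8)
α = (9.947 − 4.88) / (102.0 − 1.485) = 5.067/100.5 = 0.05041

0.050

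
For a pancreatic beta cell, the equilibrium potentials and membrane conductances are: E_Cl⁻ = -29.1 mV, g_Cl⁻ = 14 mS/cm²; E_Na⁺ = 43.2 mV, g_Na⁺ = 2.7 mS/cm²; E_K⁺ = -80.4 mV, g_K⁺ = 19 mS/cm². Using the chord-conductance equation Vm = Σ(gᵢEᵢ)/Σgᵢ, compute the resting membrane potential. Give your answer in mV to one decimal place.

Σ gᵢEᵢ = 14·(-29.1) + 2.7·(43.2) + 19·(-80.4) = -1818.36
Σ gᵢ = 14 + 2.7 + 19 = 35.7
Vm = -1818.36 / 35.7 = -50.93 mV

-50.9 mV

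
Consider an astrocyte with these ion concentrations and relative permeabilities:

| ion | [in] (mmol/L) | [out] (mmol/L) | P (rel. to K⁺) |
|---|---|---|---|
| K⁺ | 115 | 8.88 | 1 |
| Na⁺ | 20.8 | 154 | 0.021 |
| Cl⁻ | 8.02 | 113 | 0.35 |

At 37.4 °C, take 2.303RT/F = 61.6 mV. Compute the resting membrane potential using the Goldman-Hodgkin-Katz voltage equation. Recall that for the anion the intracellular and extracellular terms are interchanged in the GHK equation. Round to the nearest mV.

Vm = 61.6 · log₁₀[(Σ P·[cation]ₒ + Σ P·[anion]ᵢ) / (Σ P·[cation]ᵢ + Σ P·[anion]ₒ)]
Numerator = 1×8.88 + 0.021×154 + 0.35×8.02 = 14.92
Denominator = 1×115 + 0.021×20.8 + 0.35×113 = 155
Vm = 61.6 · log₁₀(0.096273) = 61.6 × (-1.0165) = -62.62 mV

-63 mV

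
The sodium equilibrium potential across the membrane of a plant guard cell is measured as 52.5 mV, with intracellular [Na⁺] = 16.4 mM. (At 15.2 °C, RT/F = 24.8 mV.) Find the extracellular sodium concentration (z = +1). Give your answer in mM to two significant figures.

140 mM

Nernst: E = (24.8/1) · ln([out]/[in]), so ln([out]/[in]) = 52.5 × 1 / 24.8 = 2.1169.
[out]/[in] = e^(2.1169) = 8.306.
[out] = 8.306 × 16.4 = 136.2 mM.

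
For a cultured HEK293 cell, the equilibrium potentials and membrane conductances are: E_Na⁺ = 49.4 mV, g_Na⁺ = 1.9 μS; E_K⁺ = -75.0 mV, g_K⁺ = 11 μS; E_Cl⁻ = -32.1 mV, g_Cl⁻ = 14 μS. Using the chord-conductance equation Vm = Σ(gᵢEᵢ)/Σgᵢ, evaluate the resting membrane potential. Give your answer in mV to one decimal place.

Σ gᵢEᵢ = 1.9·(49.4) + 11·(-75.0) + 14·(-32.1) = -1180.54
Σ gᵢ = 1.9 + 11 + 14 = 26.9
Vm = -1180.54 / 26.9 = -43.89 mV

-43.9 mV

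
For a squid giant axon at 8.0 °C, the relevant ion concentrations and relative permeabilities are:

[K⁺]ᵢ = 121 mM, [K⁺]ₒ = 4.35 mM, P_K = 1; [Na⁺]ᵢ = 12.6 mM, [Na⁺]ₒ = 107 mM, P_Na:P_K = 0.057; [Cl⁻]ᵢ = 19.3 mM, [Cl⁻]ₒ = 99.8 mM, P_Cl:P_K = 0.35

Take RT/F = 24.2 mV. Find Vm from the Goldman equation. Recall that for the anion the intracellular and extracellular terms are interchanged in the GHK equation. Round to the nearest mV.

Vm = 24.2 · ln[(Σ P·[cation]ₒ + Σ P·[anion]ᵢ) / (Σ P·[cation]ᵢ + Σ P·[anion]ₒ)]
Numerator = 1×4.35 + 0.057×107 + 0.35×19.3 = 17.2
Denominator = 1×121 + 0.057×12.6 + 0.35×99.8 = 156.6
Vm = 24.2 · ln(0.10983) = 24.2 × (-2.2089) = -53.45 mV

-53 mV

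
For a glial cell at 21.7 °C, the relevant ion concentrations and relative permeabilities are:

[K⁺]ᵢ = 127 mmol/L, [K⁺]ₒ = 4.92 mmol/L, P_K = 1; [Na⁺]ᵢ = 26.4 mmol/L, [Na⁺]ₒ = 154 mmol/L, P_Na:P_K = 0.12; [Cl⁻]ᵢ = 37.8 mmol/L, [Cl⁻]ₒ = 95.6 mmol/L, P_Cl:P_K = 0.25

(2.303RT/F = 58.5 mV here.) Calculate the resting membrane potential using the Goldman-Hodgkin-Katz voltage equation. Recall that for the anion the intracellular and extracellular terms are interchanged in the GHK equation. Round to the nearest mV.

Vm = 58.5 · log₁₀[(Σ P·[cation]ₒ + Σ P·[anion]ᵢ) / (Σ P·[cation]ᵢ + Σ P·[anion]ₒ)]
Numerator = 1×4.92 + 0.12×154 + 0.25×37.8 = 32.85
Denominator = 1×127 + 0.12×26.4 + 0.25×95.6 = 154.1
Vm = 58.5 · log₁₀(0.21322) = 58.5 × (-0.6712) = -39.26 mV

-39 mV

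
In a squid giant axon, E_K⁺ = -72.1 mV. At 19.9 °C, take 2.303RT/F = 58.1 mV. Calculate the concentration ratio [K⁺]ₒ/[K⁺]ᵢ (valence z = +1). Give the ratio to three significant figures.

0.0574

log₁₀([out]/[in]) = E·z/(58.1) = -72.1 × 1 / 58.1 = -1.2410
[out]/[in] = 10^(-1.2410) = 0.05742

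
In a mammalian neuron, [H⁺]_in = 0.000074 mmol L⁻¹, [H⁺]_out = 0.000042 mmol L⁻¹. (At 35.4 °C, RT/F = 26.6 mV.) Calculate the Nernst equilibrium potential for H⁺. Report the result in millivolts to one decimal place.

E = (26.6/z) · ln([H⁺]_out/[H⁺]_in) with z = +1.
= (26.6/1) · ln(0.000042/0.000074) = 26.60 · ln(0.5676)
= 26.60 · (-0.5664) = -15.07 mV

-15.1 mV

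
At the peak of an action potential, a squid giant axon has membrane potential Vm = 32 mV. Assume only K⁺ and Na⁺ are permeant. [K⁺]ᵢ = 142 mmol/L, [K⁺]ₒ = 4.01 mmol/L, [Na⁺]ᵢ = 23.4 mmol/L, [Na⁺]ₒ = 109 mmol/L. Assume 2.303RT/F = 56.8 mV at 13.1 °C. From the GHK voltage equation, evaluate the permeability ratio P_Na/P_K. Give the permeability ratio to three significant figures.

22.1

Let α = P_Na/P_K. GHK: Vm = 56.8·log₁₀[(Kₒ + α·Naₒ)/(Kᵢ + α·Naᵢ)].
10^(Vm/56.8) = 10^(32.0/56.8) = 3.6592
So 3.6592·(Kᵢ + α·Naᵢ) = Kₒ + α·Naₒ → α = (3.6592·142.0 − 4.01) / (109.0 − 3.6592·23.4)
α = (519.6 − 4.01) / (109.0 − 85.62) = 515.6/23.38 = 22.06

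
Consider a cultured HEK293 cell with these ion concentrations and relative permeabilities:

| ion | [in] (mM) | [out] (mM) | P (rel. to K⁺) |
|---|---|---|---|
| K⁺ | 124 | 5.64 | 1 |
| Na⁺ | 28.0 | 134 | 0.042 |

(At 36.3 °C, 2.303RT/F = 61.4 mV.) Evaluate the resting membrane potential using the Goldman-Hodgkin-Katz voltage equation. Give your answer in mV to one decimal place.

Vm = 61.4 · log₁₀[(Σ P·[cation]ₒ + Σ P·[anion]ᵢ) / (Σ P·[cation]ᵢ + Σ P·[anion]ₒ)]
Numerator = 1×5.64 + 0.042×134 = 11.27
Denominator = 1×124 + 0.042×28.0 = 125.2
Vm = 61.4 · log₁₀(0.090017) = 61.4 × (-1.0457) = -64.20 mV

-64.2 mV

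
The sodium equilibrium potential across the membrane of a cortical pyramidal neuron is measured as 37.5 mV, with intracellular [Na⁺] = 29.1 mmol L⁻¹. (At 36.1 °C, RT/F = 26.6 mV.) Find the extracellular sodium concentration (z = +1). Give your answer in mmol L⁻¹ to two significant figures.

Nernst: E = (26.6/1) · ln([out]/[in]), so ln([out]/[in]) = 37.5 × 1 / 26.6 = 1.4098.
[out]/[in] = e^(1.4098) = 4.095.
[out] = 4.095 × 29.1 = 119.2 mmol L⁻¹.

120 mmol L⁻¹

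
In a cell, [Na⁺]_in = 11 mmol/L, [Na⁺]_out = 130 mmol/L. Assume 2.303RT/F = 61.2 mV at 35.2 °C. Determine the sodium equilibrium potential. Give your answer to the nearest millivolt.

E = (61.2/z) · log₁₀([Na⁺]_out/[Na⁺]_in) with z = +1.
= (61.2/1) · log₁₀(130/11) = 61.20 · log₁₀(11.82)
= 61.20 · (1.0726) = 65.64 mV

66 mV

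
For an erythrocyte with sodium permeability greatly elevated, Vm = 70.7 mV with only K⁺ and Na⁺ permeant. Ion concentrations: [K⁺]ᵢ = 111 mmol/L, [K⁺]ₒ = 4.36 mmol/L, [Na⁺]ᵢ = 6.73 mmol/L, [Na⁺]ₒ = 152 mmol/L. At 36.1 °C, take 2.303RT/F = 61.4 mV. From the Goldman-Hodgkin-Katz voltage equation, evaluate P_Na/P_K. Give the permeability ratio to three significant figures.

Let α = P_Na/P_K. GHK: Vm = 61.4·log₁₀[(Kₒ + α·Naₒ)/(Kᵢ + α·Naᵢ)].
10^(Vm/61.4) = 10^(70.7/61.4) = 14.173
So 14.173·(Kᵢ + α·Naᵢ) = Kₒ + α·Naₒ → α = (14.173·111.0 − 4.36) / (152.0 − 14.173·6.73)
α = (1573 − 4.36) / (152.0 − 95.39) = 1569/56.61 = 27.71

27.7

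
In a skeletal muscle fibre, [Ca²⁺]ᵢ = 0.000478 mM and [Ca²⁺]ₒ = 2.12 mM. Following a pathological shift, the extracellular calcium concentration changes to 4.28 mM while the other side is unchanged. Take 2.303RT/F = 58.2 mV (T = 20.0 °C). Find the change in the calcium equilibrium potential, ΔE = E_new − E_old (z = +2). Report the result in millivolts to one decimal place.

8.9 mV

E_old = (58.2/2)·log₁₀(2.12/0.000478) = 106.13 mV
E_new = (58.2/2)·log₁₀(4.28/0.000478) = 115.00 mV
ΔE = 115.00 − (106.13) = 8.88 mV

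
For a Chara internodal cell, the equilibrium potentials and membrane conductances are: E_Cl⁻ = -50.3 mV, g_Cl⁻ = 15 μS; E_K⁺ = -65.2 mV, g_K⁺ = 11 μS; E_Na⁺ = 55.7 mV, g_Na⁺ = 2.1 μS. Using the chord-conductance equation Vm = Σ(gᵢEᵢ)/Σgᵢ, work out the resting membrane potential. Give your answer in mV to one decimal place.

Σ gᵢEᵢ = 15·(-50.3) + 11·(-65.2) + 2.1·(55.7) = -1354.73
Σ gᵢ = 15 + 11 + 2.1 = 28.1
Vm = -1354.73 / 28.1 = -48.21 mV

-48.2 mV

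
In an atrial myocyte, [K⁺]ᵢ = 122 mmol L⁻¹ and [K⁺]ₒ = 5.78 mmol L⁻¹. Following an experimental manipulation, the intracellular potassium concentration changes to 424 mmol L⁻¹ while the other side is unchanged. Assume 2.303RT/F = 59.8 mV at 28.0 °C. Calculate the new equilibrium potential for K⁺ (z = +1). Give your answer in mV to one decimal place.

After the shift: [K⁺]_out = 5.78, [K⁺]_in = 424 mmol L⁻¹.
E_new = (59.8/1)·log₁₀(5.78/424) = 59.80 · (-1.8654) = -111.55 mV

-111.6 mV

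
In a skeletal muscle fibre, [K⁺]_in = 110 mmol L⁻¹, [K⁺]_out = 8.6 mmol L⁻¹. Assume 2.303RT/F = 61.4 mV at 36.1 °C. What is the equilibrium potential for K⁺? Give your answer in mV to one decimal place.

E = (61.4/z) · log₁₀([K⁺]_out/[K⁺]_in) with z = +1.
= (61.4/1) · log₁₀(8.6/110) = 61.40 · log₁₀(0.07818)
= 61.40 · (-1.1069) = -67.96 mV

-68.0 mV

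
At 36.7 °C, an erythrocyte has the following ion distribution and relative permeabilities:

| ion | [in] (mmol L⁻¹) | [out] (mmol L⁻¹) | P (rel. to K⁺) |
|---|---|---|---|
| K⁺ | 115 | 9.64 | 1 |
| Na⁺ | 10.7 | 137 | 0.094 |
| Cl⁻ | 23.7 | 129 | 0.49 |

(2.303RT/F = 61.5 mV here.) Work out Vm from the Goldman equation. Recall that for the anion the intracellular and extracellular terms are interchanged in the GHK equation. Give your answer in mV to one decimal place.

-44.3 mV

Vm = 61.5 · log₁₀[(Σ P·[cation]ₒ + Σ P·[anion]ᵢ) / (Σ P·[cation]ᵢ + Σ P·[anion]ₒ)]
Numerator = 1×9.64 + 0.094×137 + 0.49×23.7 = 34.13
Denominator = 1×115 + 0.094×10.7 + 0.49×129 = 179.2
Vm = 61.5 · log₁₀(0.19045) = 61.5 × (-0.7202) = -44.29 mV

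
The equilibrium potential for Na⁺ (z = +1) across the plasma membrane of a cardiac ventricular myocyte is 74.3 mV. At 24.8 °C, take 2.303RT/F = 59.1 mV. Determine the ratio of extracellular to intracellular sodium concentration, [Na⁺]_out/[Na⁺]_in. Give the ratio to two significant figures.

log₁₀([out]/[in]) = E·z/(59.1) = 74.3 × 1 / 59.1 = 1.2572
[out]/[in] = 10^(1.2572) = 18.08

18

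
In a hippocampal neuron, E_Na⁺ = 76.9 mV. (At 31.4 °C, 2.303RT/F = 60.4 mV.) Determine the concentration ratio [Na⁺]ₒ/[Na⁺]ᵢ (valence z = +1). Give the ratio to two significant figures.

log₁₀([out]/[in]) = E·z/(60.4) = 76.9 × 1 / 60.4 = 1.2732
[out]/[in] = 10^(1.2732) = 18.76

19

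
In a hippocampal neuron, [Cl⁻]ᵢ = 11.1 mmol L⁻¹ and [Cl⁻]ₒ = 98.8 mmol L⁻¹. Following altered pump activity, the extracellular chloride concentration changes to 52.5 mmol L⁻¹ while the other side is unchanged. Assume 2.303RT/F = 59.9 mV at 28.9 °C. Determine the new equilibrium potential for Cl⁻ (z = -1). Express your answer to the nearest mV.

-40 mV

After the shift: [Cl⁻]_out = 52.5, [Cl⁻]_in = 11.1 mmol L⁻¹.
E_new = (59.9/-1)·log₁₀(52.5/11.1) = -59.90 · (0.6748) = -40.42 mV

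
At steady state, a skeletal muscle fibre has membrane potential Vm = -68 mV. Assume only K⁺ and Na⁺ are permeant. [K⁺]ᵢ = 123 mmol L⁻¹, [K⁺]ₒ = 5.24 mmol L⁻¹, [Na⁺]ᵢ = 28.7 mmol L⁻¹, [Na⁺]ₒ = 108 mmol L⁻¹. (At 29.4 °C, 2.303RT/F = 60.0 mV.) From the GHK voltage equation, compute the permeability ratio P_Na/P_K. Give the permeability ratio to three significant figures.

0.0360

Let α = P_Na/P_K. GHK: Vm = 60.0·log₁₀[(Kₒ + α·Naₒ)/(Kᵢ + α·Naᵢ)].
10^(Vm/60.0) = 10^(-68.0/60.0) = 0.073564
So 0.073564·(Kᵢ + α·Naᵢ) = Kₒ + α·Naₒ → α = (0.073564·123.0 − 5.24) / (108.0 − 0.073564·28.7)
α = (9.048 − 5.24) / (108.0 − 2.111) = 3.808/105.9 = 0.03597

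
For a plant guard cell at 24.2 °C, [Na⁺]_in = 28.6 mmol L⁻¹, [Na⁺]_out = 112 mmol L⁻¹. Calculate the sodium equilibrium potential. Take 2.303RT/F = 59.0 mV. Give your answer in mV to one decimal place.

E = (59.0/z) · log₁₀([Na⁺]_out/[Na⁺]_in) with z = +1.
= (59.0/1) · log₁₀(112/28.6) = 59.00 · log₁₀(3.916)
= 59.00 · (0.5929) = 34.98 mV

35.0 mV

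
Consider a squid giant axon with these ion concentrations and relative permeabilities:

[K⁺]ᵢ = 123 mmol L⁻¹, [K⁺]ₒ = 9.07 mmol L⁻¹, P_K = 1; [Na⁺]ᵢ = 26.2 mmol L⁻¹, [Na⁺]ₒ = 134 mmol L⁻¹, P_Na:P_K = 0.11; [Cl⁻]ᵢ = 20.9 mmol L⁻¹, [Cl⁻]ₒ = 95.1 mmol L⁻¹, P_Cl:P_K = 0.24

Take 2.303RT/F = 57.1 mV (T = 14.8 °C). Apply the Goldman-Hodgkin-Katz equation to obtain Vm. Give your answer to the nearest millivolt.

Vm = 57.1 · log₁₀[(Σ P·[cation]ₒ + Σ P·[anion]ᵢ) / (Σ P·[cation]ᵢ + Σ P·[anion]ₒ)]
Numerator = 1×9.07 + 0.11×134 + 0.24×20.9 = 28.83
Denominator = 1×123 + 0.11×26.2 + 0.24×95.1 = 148.7
Vm = 57.1 · log₁₀(0.19385) = 57.1 × (-0.7125) = -40.69 mV

-41 mV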